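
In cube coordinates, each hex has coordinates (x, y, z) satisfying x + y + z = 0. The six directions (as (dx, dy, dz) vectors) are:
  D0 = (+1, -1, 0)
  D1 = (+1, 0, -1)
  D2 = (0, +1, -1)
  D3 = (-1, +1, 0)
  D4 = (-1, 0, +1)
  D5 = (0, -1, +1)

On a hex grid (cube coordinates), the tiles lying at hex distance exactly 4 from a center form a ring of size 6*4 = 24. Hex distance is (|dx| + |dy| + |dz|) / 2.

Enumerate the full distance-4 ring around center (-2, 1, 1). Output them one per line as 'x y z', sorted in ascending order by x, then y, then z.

Walk ring at distance 4 from (-2, 1, 1):
Start at center + D4*4 = (-6, 1, 5)
  hex 0: (-6, 1, 5)
  hex 1: (-5, 0, 5)
  hex 2: (-4, -1, 5)
  hex 3: (-3, -2, 5)
  hex 4: (-2, -3, 5)
  hex 5: (-1, -3, 4)
  hex 6: (0, -3, 3)
  hex 7: (1, -3, 2)
  hex 8: (2, -3, 1)
  hex 9: (2, -2, 0)
  hex 10: (2, -1, -1)
  hex 11: (2, 0, -2)
  hex 12: (2, 1, -3)
  hex 13: (1, 2, -3)
  hex 14: (0, 3, -3)
  hex 15: (-1, 4, -3)
  hex 16: (-2, 5, -3)
  hex 17: (-3, 5, -2)
  hex 18: (-4, 5, -1)
  hex 19: (-5, 5, 0)
  hex 20: (-6, 5, 1)
  hex 21: (-6, 4, 2)
  hex 22: (-6, 3, 3)
  hex 23: (-6, 2, 4)
Sorted: 24 hexes.

Answer: -6 1 5
-6 2 4
-6 3 3
-6 4 2
-6 5 1
-5 0 5
-5 5 0
-4 -1 5
-4 5 -1
-3 -2 5
-3 5 -2
-2 -3 5
-2 5 -3
-1 -3 4
-1 4 -3
0 -3 3
0 3 -3
1 -3 2
1 2 -3
2 -3 1
2 -2 0
2 -1 -1
2 0 -2
2 1 -3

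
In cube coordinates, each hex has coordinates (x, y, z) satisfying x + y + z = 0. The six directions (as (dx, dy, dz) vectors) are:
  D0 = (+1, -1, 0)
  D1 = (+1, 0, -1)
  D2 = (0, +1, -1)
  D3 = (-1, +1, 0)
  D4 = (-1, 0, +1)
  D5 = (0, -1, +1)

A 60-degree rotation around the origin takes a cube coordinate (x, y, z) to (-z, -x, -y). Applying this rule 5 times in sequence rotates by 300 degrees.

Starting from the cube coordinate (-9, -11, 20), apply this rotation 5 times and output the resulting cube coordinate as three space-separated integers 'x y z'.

Answer: 11 -20 9

Derivation:
Start: (-9, -11, 20)
Step 1: (-9, -11, 20) -> (-(20), -(-9), -(-11)) = (-20, 9, 11)
Step 2: (-20, 9, 11) -> (-(11), -(-20), -(9)) = (-11, 20, -9)
Step 3: (-11, 20, -9) -> (-(-9), -(-11), -(20)) = (9, 11, -20)
Step 4: (9, 11, -20) -> (-(-20), -(9), -(11)) = (20, -9, -11)
Step 5: (20, -9, -11) -> (-(-11), -(20), -(-9)) = (11, -20, 9)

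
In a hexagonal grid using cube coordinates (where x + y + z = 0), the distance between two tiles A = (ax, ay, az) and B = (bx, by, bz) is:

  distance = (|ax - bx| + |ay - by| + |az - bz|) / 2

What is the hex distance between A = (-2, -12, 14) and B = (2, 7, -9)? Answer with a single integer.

|ax - bx| = |-2 - 2| = 4
|ay - by| = |-12 - 7| = 19
|az - bz| = |14 - (-9)| = 23
distance = (4 + 19 + 23) / 2 = 46 / 2 = 23

Answer: 23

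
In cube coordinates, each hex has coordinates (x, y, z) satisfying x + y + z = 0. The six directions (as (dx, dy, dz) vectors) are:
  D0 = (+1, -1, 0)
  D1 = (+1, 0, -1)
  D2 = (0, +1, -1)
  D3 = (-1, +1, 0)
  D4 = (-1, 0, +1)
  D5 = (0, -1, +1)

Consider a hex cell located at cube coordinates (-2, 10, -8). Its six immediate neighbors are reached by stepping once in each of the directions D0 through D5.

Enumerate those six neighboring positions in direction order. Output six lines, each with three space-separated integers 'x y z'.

Center: (-2, 10, -8). Add each direction:
  D0: (-2, 10, -8) + (1, -1, 0) = (-1, 9, -8)
  D1: (-2, 10, -8) + (1, 0, -1) = (-1, 10, -9)
  D2: (-2, 10, -8) + (0, 1, -1) = (-2, 11, -9)
  D3: (-2, 10, -8) + (-1, 1, 0) = (-3, 11, -8)
  D4: (-2, 10, -8) + (-1, 0, 1) = (-3, 10, -7)
  D5: (-2, 10, -8) + (0, -1, 1) = (-2, 9, -7)

Answer: -1 9 -8
-1 10 -9
-2 11 -9
-3 11 -8
-3 10 -7
-2 9 -7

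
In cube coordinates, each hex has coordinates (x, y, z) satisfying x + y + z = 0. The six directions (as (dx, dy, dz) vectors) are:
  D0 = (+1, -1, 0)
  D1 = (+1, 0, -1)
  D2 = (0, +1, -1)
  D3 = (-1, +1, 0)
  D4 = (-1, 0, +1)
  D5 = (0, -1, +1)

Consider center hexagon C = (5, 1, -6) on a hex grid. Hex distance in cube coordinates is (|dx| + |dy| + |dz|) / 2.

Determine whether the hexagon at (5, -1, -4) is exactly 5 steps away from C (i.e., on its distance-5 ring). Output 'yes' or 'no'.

Answer: no

Derivation:
|px - cx| = |5 - 5| = 0
|py - cy| = |-1 - 1| = 2
|pz - cz| = |-4 - (-6)| = 2
distance = (0+2+2)/2 = 4/2 = 2
radius = 5; distance != radius -> no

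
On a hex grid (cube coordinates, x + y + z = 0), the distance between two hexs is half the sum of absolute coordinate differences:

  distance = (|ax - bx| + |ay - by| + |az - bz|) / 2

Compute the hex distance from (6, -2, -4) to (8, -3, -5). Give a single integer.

Answer: 2

Derivation:
|ax - bx| = |6 - 8| = 2
|ay - by| = |-2 - (-3)| = 1
|az - bz| = |-4 - (-5)| = 1
distance = (2 + 1 + 1) / 2 = 4 / 2 = 2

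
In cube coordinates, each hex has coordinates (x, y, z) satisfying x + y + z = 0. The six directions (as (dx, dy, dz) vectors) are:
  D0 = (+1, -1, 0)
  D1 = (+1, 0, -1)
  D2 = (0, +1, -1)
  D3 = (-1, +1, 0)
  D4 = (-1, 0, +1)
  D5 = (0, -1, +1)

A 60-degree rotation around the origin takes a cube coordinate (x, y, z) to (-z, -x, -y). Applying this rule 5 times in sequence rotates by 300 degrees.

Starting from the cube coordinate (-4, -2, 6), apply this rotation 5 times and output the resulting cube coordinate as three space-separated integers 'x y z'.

Start: (-4, -2, 6)
Step 1: (-4, -2, 6) -> (-(6), -(-4), -(-2)) = (-6, 4, 2)
Step 2: (-6, 4, 2) -> (-(2), -(-6), -(4)) = (-2, 6, -4)
Step 3: (-2, 6, -4) -> (-(-4), -(-2), -(6)) = (4, 2, -6)
Step 4: (4, 2, -6) -> (-(-6), -(4), -(2)) = (6, -4, -2)
Step 5: (6, -4, -2) -> (-(-2), -(6), -(-4)) = (2, -6, 4)

Answer: 2 -6 4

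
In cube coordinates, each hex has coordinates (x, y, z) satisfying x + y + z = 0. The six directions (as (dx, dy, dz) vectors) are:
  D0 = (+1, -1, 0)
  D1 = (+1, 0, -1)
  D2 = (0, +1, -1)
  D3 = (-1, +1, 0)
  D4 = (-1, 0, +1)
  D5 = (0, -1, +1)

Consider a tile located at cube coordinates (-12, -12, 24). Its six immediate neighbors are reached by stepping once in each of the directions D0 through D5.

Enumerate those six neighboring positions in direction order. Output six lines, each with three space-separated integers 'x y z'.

Center: (-12, -12, 24). Add each direction:
  D0: (-12, -12, 24) + (1, -1, 0) = (-11, -13, 24)
  D1: (-12, -12, 24) + (1, 0, -1) = (-11, -12, 23)
  D2: (-12, -12, 24) + (0, 1, -1) = (-12, -11, 23)
  D3: (-12, -12, 24) + (-1, 1, 0) = (-13, -11, 24)
  D4: (-12, -12, 24) + (-1, 0, 1) = (-13, -12, 25)
  D5: (-12, -12, 24) + (0, -1, 1) = (-12, -13, 25)

Answer: -11 -13 24
-11 -12 23
-12 -11 23
-13 -11 24
-13 -12 25
-12 -13 25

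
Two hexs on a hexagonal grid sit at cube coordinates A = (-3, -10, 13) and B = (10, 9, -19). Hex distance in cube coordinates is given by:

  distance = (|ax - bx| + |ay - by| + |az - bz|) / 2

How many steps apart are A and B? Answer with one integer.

Answer: 32

Derivation:
|ax - bx| = |-3 - 10| = 13
|ay - by| = |-10 - 9| = 19
|az - bz| = |13 - (-19)| = 32
distance = (13 + 19 + 32) / 2 = 64 / 2 = 32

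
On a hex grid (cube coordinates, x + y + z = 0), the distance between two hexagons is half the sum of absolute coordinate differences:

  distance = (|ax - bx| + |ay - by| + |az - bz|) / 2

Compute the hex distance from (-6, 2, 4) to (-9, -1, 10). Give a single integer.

|ax - bx| = |-6 - (-9)| = 3
|ay - by| = |2 - (-1)| = 3
|az - bz| = |4 - 10| = 6
distance = (3 + 3 + 6) / 2 = 12 / 2 = 6

Answer: 6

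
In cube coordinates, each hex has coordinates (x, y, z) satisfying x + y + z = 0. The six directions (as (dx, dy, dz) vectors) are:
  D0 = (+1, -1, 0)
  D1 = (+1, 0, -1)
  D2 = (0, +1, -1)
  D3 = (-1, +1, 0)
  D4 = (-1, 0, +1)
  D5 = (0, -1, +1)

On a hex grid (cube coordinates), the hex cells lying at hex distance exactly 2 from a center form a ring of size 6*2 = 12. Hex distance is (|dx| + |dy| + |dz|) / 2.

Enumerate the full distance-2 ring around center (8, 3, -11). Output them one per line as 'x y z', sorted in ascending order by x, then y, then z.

Walk ring at distance 2 from (8, 3, -11):
Start at center + D4*2 = (6, 3, -9)
  hex 0: (6, 3, -9)
  hex 1: (7, 2, -9)
  hex 2: (8, 1, -9)
  hex 3: (9, 1, -10)
  hex 4: (10, 1, -11)
  hex 5: (10, 2, -12)
  hex 6: (10, 3, -13)
  hex 7: (9, 4, -13)
  hex 8: (8, 5, -13)
  hex 9: (7, 5, -12)
  hex 10: (6, 5, -11)
  hex 11: (6, 4, -10)
Sorted: 12 hexes.

Answer: 6 3 -9
6 4 -10
6 5 -11
7 2 -9
7 5 -12
8 1 -9
8 5 -13
9 1 -10
9 4 -13
10 1 -11
10 2 -12
10 3 -13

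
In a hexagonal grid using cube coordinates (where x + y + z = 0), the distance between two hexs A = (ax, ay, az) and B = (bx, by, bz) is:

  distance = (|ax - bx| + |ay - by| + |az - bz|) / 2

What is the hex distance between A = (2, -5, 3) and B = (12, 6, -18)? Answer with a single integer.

Answer: 21

Derivation:
|ax - bx| = |2 - 12| = 10
|ay - by| = |-5 - 6| = 11
|az - bz| = |3 - (-18)| = 21
distance = (10 + 11 + 21) / 2 = 42 / 2 = 21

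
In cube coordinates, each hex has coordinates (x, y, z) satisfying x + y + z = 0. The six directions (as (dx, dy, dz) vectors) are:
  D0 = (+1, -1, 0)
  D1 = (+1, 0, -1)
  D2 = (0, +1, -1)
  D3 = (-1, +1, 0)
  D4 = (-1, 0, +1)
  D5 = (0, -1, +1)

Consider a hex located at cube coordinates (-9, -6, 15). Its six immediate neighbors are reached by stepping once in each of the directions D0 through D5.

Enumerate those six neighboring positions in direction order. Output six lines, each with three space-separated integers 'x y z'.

Answer: -8 -7 15
-8 -6 14
-9 -5 14
-10 -5 15
-10 -6 16
-9 -7 16

Derivation:
Center: (-9, -6, 15). Add each direction:
  D0: (-9, -6, 15) + (1, -1, 0) = (-8, -7, 15)
  D1: (-9, -6, 15) + (1, 0, -1) = (-8, -6, 14)
  D2: (-9, -6, 15) + (0, 1, -1) = (-9, -5, 14)
  D3: (-9, -6, 15) + (-1, 1, 0) = (-10, -5, 15)
  D4: (-9, -6, 15) + (-1, 0, 1) = (-10, -6, 16)
  D5: (-9, -6, 15) + (0, -1, 1) = (-9, -7, 16)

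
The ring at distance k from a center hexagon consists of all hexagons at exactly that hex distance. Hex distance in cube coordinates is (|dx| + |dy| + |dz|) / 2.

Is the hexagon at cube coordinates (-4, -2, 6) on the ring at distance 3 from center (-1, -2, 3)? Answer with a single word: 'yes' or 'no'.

|px - cx| = |-4 - (-1)| = 3
|py - cy| = |-2 - (-2)| = 0
|pz - cz| = |6 - 3| = 3
distance = (3+0+3)/2 = 6/2 = 3
radius = 3; distance == radius -> yes

Answer: yes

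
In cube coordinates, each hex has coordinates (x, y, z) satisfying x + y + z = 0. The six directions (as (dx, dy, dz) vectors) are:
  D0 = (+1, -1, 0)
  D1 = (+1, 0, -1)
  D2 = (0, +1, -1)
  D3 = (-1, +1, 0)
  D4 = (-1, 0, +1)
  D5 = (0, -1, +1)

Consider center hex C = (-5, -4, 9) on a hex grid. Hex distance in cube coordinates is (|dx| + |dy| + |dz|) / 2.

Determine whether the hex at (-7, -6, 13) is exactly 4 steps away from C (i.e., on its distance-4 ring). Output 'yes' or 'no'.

Answer: yes

Derivation:
|px - cx| = |-7 - (-5)| = 2
|py - cy| = |-6 - (-4)| = 2
|pz - cz| = |13 - 9| = 4
distance = (2+2+4)/2 = 8/2 = 4
radius = 4; distance == radius -> yes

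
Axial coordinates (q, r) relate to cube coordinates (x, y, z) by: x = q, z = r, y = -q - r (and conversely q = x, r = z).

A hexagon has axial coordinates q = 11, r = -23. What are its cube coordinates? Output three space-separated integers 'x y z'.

x = q = 11
z = r = -23
y = -x - z = -(11) - (-23) = 12

Answer: 11 12 -23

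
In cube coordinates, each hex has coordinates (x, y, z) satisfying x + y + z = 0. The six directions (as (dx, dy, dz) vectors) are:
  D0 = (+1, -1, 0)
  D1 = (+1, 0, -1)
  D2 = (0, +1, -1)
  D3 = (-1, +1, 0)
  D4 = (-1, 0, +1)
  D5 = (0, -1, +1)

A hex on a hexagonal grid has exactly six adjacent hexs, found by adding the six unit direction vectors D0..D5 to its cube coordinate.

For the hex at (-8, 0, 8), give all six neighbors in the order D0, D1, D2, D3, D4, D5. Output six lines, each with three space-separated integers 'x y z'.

Answer: -7 -1 8
-7 0 7
-8 1 7
-9 1 8
-9 0 9
-8 -1 9

Derivation:
Center: (-8, 0, 8). Add each direction:
  D0: (-8, 0, 8) + (1, -1, 0) = (-7, -1, 8)
  D1: (-8, 0, 8) + (1, 0, -1) = (-7, 0, 7)
  D2: (-8, 0, 8) + (0, 1, -1) = (-8, 1, 7)
  D3: (-8, 0, 8) + (-1, 1, 0) = (-9, 1, 8)
  D4: (-8, 0, 8) + (-1, 0, 1) = (-9, 0, 9)
  D5: (-8, 0, 8) + (0, -1, 1) = (-8, -1, 9)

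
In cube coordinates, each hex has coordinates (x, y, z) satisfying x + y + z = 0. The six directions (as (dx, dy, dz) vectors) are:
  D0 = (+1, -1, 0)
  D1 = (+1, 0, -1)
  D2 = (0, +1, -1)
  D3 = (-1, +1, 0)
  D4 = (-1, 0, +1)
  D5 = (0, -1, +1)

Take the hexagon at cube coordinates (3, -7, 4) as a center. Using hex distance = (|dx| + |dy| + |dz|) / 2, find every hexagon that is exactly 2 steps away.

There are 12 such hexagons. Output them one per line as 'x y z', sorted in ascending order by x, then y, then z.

Walk ring at distance 2 from (3, -7, 4):
Start at center + D4*2 = (1, -7, 6)
  hex 0: (1, -7, 6)
  hex 1: (2, -8, 6)
  hex 2: (3, -9, 6)
  hex 3: (4, -9, 5)
  hex 4: (5, -9, 4)
  hex 5: (5, -8, 3)
  hex 6: (5, -7, 2)
  hex 7: (4, -6, 2)
  hex 8: (3, -5, 2)
  hex 9: (2, -5, 3)
  hex 10: (1, -5, 4)
  hex 11: (1, -6, 5)
Sorted: 12 hexes.

Answer: 1 -7 6
1 -6 5
1 -5 4
2 -8 6
2 -5 3
3 -9 6
3 -5 2
4 -9 5
4 -6 2
5 -9 4
5 -8 3
5 -7 2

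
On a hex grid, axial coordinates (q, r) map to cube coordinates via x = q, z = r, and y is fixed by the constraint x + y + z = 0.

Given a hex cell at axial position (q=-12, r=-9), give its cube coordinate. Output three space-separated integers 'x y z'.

x = q = -12
z = r = -9
y = -x - z = -(-12) - (-9) = 21

Answer: -12 21 -9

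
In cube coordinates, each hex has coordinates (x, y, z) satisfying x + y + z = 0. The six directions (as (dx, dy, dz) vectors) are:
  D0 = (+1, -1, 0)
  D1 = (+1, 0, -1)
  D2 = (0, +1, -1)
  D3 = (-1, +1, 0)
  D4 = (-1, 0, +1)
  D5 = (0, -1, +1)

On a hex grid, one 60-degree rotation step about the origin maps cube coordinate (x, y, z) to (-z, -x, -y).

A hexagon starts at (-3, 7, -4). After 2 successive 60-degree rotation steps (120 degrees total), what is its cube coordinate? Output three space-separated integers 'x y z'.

Answer: 7 -4 -3

Derivation:
Start: (-3, 7, -4)
Step 1: (-3, 7, -4) -> (-(-4), -(-3), -(7)) = (4, 3, -7)
Step 2: (4, 3, -7) -> (-(-7), -(4), -(3)) = (7, -4, -3)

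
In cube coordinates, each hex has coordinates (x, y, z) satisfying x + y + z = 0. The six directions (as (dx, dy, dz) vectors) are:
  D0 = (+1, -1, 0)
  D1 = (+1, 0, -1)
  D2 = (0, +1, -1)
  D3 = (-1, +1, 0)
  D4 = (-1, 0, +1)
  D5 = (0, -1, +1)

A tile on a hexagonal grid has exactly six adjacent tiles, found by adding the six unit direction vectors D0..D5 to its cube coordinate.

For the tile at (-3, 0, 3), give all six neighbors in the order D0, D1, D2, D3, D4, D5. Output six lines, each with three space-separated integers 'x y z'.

Answer: -2 -1 3
-2 0 2
-3 1 2
-4 1 3
-4 0 4
-3 -1 4

Derivation:
Center: (-3, 0, 3). Add each direction:
  D0: (-3, 0, 3) + (1, -1, 0) = (-2, -1, 3)
  D1: (-3, 0, 3) + (1, 0, -1) = (-2, 0, 2)
  D2: (-3, 0, 3) + (0, 1, -1) = (-3, 1, 2)
  D3: (-3, 0, 3) + (-1, 1, 0) = (-4, 1, 3)
  D4: (-3, 0, 3) + (-1, 0, 1) = (-4, 0, 4)
  D5: (-3, 0, 3) + (0, -1, 1) = (-3, -1, 4)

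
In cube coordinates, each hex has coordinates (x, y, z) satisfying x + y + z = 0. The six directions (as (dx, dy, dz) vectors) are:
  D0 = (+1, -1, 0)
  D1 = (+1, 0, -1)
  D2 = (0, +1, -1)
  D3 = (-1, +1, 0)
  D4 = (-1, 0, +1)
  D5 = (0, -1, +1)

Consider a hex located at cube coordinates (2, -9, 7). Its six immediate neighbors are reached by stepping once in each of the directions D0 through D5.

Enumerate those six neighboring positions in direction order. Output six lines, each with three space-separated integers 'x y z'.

Center: (2, -9, 7). Add each direction:
  D0: (2, -9, 7) + (1, -1, 0) = (3, -10, 7)
  D1: (2, -9, 7) + (1, 0, -1) = (3, -9, 6)
  D2: (2, -9, 7) + (0, 1, -1) = (2, -8, 6)
  D3: (2, -9, 7) + (-1, 1, 0) = (1, -8, 7)
  D4: (2, -9, 7) + (-1, 0, 1) = (1, -9, 8)
  D5: (2, -9, 7) + (0, -1, 1) = (2, -10, 8)

Answer: 3 -10 7
3 -9 6
2 -8 6
1 -8 7
1 -9 8
2 -10 8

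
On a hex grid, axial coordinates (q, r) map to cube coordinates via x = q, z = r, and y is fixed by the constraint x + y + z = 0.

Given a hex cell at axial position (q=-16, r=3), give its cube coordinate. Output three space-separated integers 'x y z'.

Answer: -16 13 3

Derivation:
x = q = -16
z = r = 3
y = -x - z = -(-16) - (3) = 13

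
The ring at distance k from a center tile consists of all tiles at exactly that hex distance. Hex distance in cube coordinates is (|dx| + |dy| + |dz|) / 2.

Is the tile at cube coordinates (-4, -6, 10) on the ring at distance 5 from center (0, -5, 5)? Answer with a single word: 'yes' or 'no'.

Answer: yes

Derivation:
|px - cx| = |-4 - 0| = 4
|py - cy| = |-6 - (-5)| = 1
|pz - cz| = |10 - 5| = 5
distance = (4+1+5)/2 = 10/2 = 5
radius = 5; distance == radius -> yes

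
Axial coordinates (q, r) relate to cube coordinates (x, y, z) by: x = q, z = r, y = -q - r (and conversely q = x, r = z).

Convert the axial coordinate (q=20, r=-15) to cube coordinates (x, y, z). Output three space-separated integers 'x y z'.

Answer: 20 -5 -15

Derivation:
x = q = 20
z = r = -15
y = -x - z = -(20) - (-15) = -5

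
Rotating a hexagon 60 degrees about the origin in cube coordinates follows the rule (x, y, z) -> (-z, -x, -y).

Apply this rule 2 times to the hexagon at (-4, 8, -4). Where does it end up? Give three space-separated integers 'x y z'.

Answer: 8 -4 -4

Derivation:
Start: (-4, 8, -4)
Step 1: (-4, 8, -4) -> (-(-4), -(-4), -(8)) = (4, 4, -8)
Step 2: (4, 4, -8) -> (-(-8), -(4), -(4)) = (8, -4, -4)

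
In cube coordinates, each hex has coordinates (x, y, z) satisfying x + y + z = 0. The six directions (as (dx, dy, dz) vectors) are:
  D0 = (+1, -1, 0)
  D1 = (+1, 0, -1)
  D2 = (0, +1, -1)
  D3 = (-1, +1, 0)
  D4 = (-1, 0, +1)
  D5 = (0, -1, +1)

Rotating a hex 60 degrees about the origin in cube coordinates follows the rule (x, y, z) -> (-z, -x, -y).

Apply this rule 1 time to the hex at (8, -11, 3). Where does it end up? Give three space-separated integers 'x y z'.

Answer: -3 -8 11

Derivation:
Start: (8, -11, 3)
Step 1: (8, -11, 3) -> (-(3), -(8), -(-11)) = (-3, -8, 11)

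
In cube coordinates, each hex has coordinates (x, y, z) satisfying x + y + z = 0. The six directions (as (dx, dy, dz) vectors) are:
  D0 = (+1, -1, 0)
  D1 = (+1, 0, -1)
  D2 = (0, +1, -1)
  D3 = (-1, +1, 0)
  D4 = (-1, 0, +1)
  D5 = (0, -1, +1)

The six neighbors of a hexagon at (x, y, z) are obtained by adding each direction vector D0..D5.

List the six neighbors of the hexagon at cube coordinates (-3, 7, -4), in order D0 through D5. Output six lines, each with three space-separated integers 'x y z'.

Center: (-3, 7, -4). Add each direction:
  D0: (-3, 7, -4) + (1, -1, 0) = (-2, 6, -4)
  D1: (-3, 7, -4) + (1, 0, -1) = (-2, 7, -5)
  D2: (-3, 7, -4) + (0, 1, -1) = (-3, 8, -5)
  D3: (-3, 7, -4) + (-1, 1, 0) = (-4, 8, -4)
  D4: (-3, 7, -4) + (-1, 0, 1) = (-4, 7, -3)
  D5: (-3, 7, -4) + (0, -1, 1) = (-3, 6, -3)

Answer: -2 6 -4
-2 7 -5
-3 8 -5
-4 8 -4
-4 7 -3
-3 6 -3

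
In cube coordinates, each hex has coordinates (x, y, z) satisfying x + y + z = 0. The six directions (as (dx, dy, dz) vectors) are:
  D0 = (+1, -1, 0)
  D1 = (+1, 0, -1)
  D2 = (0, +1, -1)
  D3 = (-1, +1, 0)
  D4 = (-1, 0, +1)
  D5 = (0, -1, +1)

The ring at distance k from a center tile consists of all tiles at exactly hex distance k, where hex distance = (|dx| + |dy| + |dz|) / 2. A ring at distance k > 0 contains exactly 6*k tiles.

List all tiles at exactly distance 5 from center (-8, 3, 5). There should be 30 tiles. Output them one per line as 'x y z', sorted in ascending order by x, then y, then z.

Walk ring at distance 5 from (-8, 3, 5):
Start at center + D4*5 = (-13, 3, 10)
  hex 0: (-13, 3, 10)
  hex 1: (-12, 2, 10)
  hex 2: (-11, 1, 10)
  hex 3: (-10, 0, 10)
  hex 4: (-9, -1, 10)
  hex 5: (-8, -2, 10)
  hex 6: (-7, -2, 9)
  hex 7: (-6, -2, 8)
  hex 8: (-5, -2, 7)
  hex 9: (-4, -2, 6)
  hex 10: (-3, -2, 5)
  hex 11: (-3, -1, 4)
  hex 12: (-3, 0, 3)
  hex 13: (-3, 1, 2)
  hex 14: (-3, 2, 1)
  hex 15: (-3, 3, 0)
  hex 16: (-4, 4, 0)
  hex 17: (-5, 5, 0)
  hex 18: (-6, 6, 0)
  hex 19: (-7, 7, 0)
  hex 20: (-8, 8, 0)
  hex 21: (-9, 8, 1)
  hex 22: (-10, 8, 2)
  hex 23: (-11, 8, 3)
  hex 24: (-12, 8, 4)
  hex 25: (-13, 8, 5)
  hex 26: (-13, 7, 6)
  hex 27: (-13, 6, 7)
  hex 28: (-13, 5, 8)
  hex 29: (-13, 4, 9)
Sorted: 30 hexes.

Answer: -13 3 10
-13 4 9
-13 5 8
-13 6 7
-13 7 6
-13 8 5
-12 2 10
-12 8 4
-11 1 10
-11 8 3
-10 0 10
-10 8 2
-9 -1 10
-9 8 1
-8 -2 10
-8 8 0
-7 -2 9
-7 7 0
-6 -2 8
-6 6 0
-5 -2 7
-5 5 0
-4 -2 6
-4 4 0
-3 -2 5
-3 -1 4
-3 0 3
-3 1 2
-3 2 1
-3 3 0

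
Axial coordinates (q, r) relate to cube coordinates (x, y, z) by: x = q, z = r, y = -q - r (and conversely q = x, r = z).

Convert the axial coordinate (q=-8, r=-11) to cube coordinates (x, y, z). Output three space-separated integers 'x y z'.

Answer: -8 19 -11

Derivation:
x = q = -8
z = r = -11
y = -x - z = -(-8) - (-11) = 19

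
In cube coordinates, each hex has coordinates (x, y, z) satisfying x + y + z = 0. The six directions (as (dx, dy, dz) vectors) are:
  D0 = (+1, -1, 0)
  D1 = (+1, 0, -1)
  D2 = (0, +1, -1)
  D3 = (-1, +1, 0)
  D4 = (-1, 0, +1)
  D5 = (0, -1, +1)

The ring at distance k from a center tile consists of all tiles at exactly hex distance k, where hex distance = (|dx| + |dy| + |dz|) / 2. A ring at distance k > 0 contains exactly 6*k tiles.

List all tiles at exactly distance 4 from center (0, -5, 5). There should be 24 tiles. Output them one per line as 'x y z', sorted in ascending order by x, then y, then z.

Answer: -4 -5 9
-4 -4 8
-4 -3 7
-4 -2 6
-4 -1 5
-3 -6 9
-3 -1 4
-2 -7 9
-2 -1 3
-1 -8 9
-1 -1 2
0 -9 9
0 -1 1
1 -9 8
1 -2 1
2 -9 7
2 -3 1
3 -9 6
3 -4 1
4 -9 5
4 -8 4
4 -7 3
4 -6 2
4 -5 1

Derivation:
Walk ring at distance 4 from (0, -5, 5):
Start at center + D4*4 = (-4, -5, 9)
  hex 0: (-4, -5, 9)
  hex 1: (-3, -6, 9)
  hex 2: (-2, -7, 9)
  hex 3: (-1, -8, 9)
  hex 4: (0, -9, 9)
  hex 5: (1, -9, 8)
  hex 6: (2, -9, 7)
  hex 7: (3, -9, 6)
  hex 8: (4, -9, 5)
  hex 9: (4, -8, 4)
  hex 10: (4, -7, 3)
  hex 11: (4, -6, 2)
  hex 12: (4, -5, 1)
  hex 13: (3, -4, 1)
  hex 14: (2, -3, 1)
  hex 15: (1, -2, 1)
  hex 16: (0, -1, 1)
  hex 17: (-1, -1, 2)
  hex 18: (-2, -1, 3)
  hex 19: (-3, -1, 4)
  hex 20: (-4, -1, 5)
  hex 21: (-4, -2, 6)
  hex 22: (-4, -3, 7)
  hex 23: (-4, -4, 8)
Sorted: 24 hexes.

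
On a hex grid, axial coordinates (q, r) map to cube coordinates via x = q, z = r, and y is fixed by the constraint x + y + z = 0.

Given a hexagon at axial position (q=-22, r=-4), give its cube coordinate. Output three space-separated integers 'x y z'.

x = q = -22
z = r = -4
y = -x - z = -(-22) - (-4) = 26

Answer: -22 26 -4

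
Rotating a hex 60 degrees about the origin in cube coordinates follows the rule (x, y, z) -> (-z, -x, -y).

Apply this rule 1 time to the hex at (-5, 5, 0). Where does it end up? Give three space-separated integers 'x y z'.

Answer: 0 5 -5

Derivation:
Start: (-5, 5, 0)
Step 1: (-5, 5, 0) -> (-(0), -(-5), -(5)) = (0, 5, -5)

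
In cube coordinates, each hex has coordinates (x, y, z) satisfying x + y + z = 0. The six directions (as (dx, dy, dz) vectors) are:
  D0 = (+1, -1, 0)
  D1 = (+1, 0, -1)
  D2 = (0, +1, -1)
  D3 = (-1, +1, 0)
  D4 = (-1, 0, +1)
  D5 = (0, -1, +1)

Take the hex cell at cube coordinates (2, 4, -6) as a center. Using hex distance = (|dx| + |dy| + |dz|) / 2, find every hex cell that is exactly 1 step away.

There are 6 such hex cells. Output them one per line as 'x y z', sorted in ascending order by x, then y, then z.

Answer: 1 4 -5
1 5 -6
2 3 -5
2 5 -7
3 3 -6
3 4 -7

Derivation:
Walk ring at distance 1 from (2, 4, -6):
Start at center + D4*1 = (1, 4, -5)
  hex 0: (1, 4, -5)
  hex 1: (2, 3, -5)
  hex 2: (3, 3, -6)
  hex 3: (3, 4, -7)
  hex 4: (2, 5, -7)
  hex 5: (1, 5, -6)
Sorted: 6 hexes.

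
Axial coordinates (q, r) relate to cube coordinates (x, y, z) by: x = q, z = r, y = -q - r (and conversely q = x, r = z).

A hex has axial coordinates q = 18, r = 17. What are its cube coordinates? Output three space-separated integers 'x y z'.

x = q = 18
z = r = 17
y = -x - z = -(18) - (17) = -35

Answer: 18 -35 17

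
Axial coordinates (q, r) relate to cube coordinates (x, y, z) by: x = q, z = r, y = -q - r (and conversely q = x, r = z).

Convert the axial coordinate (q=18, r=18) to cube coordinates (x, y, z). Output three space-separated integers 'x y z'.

x = q = 18
z = r = 18
y = -x - z = -(18) - (18) = -36

Answer: 18 -36 18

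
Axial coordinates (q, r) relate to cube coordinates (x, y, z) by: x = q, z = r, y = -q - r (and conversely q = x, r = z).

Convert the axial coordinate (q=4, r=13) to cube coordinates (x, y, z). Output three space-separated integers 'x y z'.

Answer: 4 -17 13

Derivation:
x = q = 4
z = r = 13
y = -x - z = -(4) - (13) = -17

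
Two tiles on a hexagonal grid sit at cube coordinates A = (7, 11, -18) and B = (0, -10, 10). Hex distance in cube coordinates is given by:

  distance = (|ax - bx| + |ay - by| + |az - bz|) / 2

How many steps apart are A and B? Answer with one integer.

Answer: 28

Derivation:
|ax - bx| = |7 - 0| = 7
|ay - by| = |11 - (-10)| = 21
|az - bz| = |-18 - 10| = 28
distance = (7 + 21 + 28) / 2 = 56 / 2 = 28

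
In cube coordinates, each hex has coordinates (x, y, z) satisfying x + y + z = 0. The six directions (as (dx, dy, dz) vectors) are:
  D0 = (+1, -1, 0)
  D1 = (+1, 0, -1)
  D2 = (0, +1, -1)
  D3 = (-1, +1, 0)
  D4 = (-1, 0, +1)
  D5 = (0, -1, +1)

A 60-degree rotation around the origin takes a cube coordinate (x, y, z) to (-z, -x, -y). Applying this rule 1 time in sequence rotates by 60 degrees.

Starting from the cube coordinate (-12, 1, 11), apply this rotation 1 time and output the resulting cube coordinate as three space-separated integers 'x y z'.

Answer: -11 12 -1

Derivation:
Start: (-12, 1, 11)
Step 1: (-12, 1, 11) -> (-(11), -(-12), -(1)) = (-11, 12, -1)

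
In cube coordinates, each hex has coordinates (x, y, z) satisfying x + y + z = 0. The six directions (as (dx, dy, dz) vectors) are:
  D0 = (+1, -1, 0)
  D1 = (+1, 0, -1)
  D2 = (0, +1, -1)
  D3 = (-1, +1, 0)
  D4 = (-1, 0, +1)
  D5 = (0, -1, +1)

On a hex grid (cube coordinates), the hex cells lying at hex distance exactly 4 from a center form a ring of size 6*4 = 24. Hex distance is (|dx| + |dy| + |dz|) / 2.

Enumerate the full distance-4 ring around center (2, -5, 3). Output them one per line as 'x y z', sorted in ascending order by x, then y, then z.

Walk ring at distance 4 from (2, -5, 3):
Start at center + D4*4 = (-2, -5, 7)
  hex 0: (-2, -5, 7)
  hex 1: (-1, -6, 7)
  hex 2: (0, -7, 7)
  hex 3: (1, -8, 7)
  hex 4: (2, -9, 7)
  hex 5: (3, -9, 6)
  hex 6: (4, -9, 5)
  hex 7: (5, -9, 4)
  hex 8: (6, -9, 3)
  hex 9: (6, -8, 2)
  hex 10: (6, -7, 1)
  hex 11: (6, -6, 0)
  hex 12: (6, -5, -1)
  hex 13: (5, -4, -1)
  hex 14: (4, -3, -1)
  hex 15: (3, -2, -1)
  hex 16: (2, -1, -1)
  hex 17: (1, -1, 0)
  hex 18: (0, -1, 1)
  hex 19: (-1, -1, 2)
  hex 20: (-2, -1, 3)
  hex 21: (-2, -2, 4)
  hex 22: (-2, -3, 5)
  hex 23: (-2, -4, 6)
Sorted: 24 hexes.

Answer: -2 -5 7
-2 -4 6
-2 -3 5
-2 -2 4
-2 -1 3
-1 -6 7
-1 -1 2
0 -7 7
0 -1 1
1 -8 7
1 -1 0
2 -9 7
2 -1 -1
3 -9 6
3 -2 -1
4 -9 5
4 -3 -1
5 -9 4
5 -4 -1
6 -9 3
6 -8 2
6 -7 1
6 -6 0
6 -5 -1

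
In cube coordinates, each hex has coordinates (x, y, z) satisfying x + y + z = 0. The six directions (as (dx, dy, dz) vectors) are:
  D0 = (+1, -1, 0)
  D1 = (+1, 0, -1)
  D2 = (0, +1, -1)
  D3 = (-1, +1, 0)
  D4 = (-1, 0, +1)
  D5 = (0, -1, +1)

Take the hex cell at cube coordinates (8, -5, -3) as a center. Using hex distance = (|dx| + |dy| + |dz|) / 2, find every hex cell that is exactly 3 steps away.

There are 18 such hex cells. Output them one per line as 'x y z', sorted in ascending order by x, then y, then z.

Walk ring at distance 3 from (8, -5, -3):
Start at center + D4*3 = (5, -5, 0)
  hex 0: (5, -5, 0)
  hex 1: (6, -6, 0)
  hex 2: (7, -7, 0)
  hex 3: (8, -8, 0)
  hex 4: (9, -8, -1)
  hex 5: (10, -8, -2)
  hex 6: (11, -8, -3)
  hex 7: (11, -7, -4)
  hex 8: (11, -6, -5)
  hex 9: (11, -5, -6)
  hex 10: (10, -4, -6)
  hex 11: (9, -3, -6)
  hex 12: (8, -2, -6)
  hex 13: (7, -2, -5)
  hex 14: (6, -2, -4)
  hex 15: (5, -2, -3)
  hex 16: (5, -3, -2)
  hex 17: (5, -4, -1)
Sorted: 18 hexes.

Answer: 5 -5 0
5 -4 -1
5 -3 -2
5 -2 -3
6 -6 0
6 -2 -4
7 -7 0
7 -2 -5
8 -8 0
8 -2 -6
9 -8 -1
9 -3 -6
10 -8 -2
10 -4 -6
11 -8 -3
11 -7 -4
11 -6 -5
11 -5 -6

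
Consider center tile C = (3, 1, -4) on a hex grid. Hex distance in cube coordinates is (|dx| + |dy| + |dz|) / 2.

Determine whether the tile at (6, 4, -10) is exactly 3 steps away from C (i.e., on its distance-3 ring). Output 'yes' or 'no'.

Answer: no

Derivation:
|px - cx| = |6 - 3| = 3
|py - cy| = |4 - 1| = 3
|pz - cz| = |-10 - (-4)| = 6
distance = (3+3+6)/2 = 12/2 = 6
radius = 3; distance != radius -> no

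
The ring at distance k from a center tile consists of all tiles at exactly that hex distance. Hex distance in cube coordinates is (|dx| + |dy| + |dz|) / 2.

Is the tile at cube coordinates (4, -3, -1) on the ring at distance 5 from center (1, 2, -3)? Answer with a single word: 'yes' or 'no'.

Answer: yes

Derivation:
|px - cx| = |4 - 1| = 3
|py - cy| = |-3 - 2| = 5
|pz - cz| = |-1 - (-3)| = 2
distance = (3+5+2)/2 = 10/2 = 5
radius = 5; distance == radius -> yes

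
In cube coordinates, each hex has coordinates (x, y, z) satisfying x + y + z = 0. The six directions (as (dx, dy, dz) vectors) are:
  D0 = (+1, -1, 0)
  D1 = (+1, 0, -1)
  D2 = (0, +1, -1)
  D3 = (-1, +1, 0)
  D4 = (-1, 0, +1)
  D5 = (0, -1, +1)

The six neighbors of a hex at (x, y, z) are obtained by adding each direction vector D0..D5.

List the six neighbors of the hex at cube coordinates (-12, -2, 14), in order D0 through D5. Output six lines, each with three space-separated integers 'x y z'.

Center: (-12, -2, 14). Add each direction:
  D0: (-12, -2, 14) + (1, -1, 0) = (-11, -3, 14)
  D1: (-12, -2, 14) + (1, 0, -1) = (-11, -2, 13)
  D2: (-12, -2, 14) + (0, 1, -1) = (-12, -1, 13)
  D3: (-12, -2, 14) + (-1, 1, 0) = (-13, -1, 14)
  D4: (-12, -2, 14) + (-1, 0, 1) = (-13, -2, 15)
  D5: (-12, -2, 14) + (0, -1, 1) = (-12, -3, 15)

Answer: -11 -3 14
-11 -2 13
-12 -1 13
-13 -1 14
-13 -2 15
-12 -3 15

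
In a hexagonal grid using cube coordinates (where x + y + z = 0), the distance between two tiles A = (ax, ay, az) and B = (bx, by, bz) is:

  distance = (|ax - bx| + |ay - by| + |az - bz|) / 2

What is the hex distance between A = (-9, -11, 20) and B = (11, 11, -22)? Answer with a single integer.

|ax - bx| = |-9 - 11| = 20
|ay - by| = |-11 - 11| = 22
|az - bz| = |20 - (-22)| = 42
distance = (20 + 22 + 42) / 2 = 84 / 2 = 42

Answer: 42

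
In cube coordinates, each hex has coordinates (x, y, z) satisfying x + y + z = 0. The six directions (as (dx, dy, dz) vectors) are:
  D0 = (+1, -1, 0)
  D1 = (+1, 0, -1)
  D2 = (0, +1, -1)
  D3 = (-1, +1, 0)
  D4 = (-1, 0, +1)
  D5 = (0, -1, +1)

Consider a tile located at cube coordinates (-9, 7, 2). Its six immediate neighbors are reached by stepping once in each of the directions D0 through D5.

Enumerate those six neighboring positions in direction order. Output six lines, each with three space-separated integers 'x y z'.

Answer: -8 6 2
-8 7 1
-9 8 1
-10 8 2
-10 7 3
-9 6 3

Derivation:
Center: (-9, 7, 2). Add each direction:
  D0: (-9, 7, 2) + (1, -1, 0) = (-8, 6, 2)
  D1: (-9, 7, 2) + (1, 0, -1) = (-8, 7, 1)
  D2: (-9, 7, 2) + (0, 1, -1) = (-9, 8, 1)
  D3: (-9, 7, 2) + (-1, 1, 0) = (-10, 8, 2)
  D4: (-9, 7, 2) + (-1, 0, 1) = (-10, 7, 3)
  D5: (-9, 7, 2) + (0, -1, 1) = (-9, 6, 3)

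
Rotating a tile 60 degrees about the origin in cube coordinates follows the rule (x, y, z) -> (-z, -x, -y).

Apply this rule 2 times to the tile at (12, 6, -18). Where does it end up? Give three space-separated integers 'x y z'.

Start: (12, 6, -18)
Step 1: (12, 6, -18) -> (-(-18), -(12), -(6)) = (18, -12, -6)
Step 2: (18, -12, -6) -> (-(-6), -(18), -(-12)) = (6, -18, 12)

Answer: 6 -18 12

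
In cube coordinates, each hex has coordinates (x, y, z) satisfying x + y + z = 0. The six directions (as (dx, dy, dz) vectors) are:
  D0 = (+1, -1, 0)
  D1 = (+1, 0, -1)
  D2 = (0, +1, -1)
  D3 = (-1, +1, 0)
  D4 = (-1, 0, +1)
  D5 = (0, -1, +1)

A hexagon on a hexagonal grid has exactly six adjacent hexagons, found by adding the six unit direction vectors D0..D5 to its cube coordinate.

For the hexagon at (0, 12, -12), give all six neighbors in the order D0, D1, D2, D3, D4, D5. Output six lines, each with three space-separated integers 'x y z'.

Center: (0, 12, -12). Add each direction:
  D0: (0, 12, -12) + (1, -1, 0) = (1, 11, -12)
  D1: (0, 12, -12) + (1, 0, -1) = (1, 12, -13)
  D2: (0, 12, -12) + (0, 1, -1) = (0, 13, -13)
  D3: (0, 12, -12) + (-1, 1, 0) = (-1, 13, -12)
  D4: (0, 12, -12) + (-1, 0, 1) = (-1, 12, -11)
  D5: (0, 12, -12) + (0, -1, 1) = (0, 11, -11)

Answer: 1 11 -12
1 12 -13
0 13 -13
-1 13 -12
-1 12 -11
0 11 -11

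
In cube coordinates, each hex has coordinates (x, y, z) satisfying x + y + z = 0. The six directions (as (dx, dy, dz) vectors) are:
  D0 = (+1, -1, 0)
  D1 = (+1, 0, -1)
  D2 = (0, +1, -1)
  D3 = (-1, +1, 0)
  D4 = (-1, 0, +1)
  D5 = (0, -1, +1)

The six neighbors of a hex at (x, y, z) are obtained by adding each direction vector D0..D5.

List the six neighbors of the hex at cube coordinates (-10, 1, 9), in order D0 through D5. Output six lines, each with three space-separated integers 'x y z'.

Answer: -9 0 9
-9 1 8
-10 2 8
-11 2 9
-11 1 10
-10 0 10

Derivation:
Center: (-10, 1, 9). Add each direction:
  D0: (-10, 1, 9) + (1, -1, 0) = (-9, 0, 9)
  D1: (-10, 1, 9) + (1, 0, -1) = (-9, 1, 8)
  D2: (-10, 1, 9) + (0, 1, -1) = (-10, 2, 8)
  D3: (-10, 1, 9) + (-1, 1, 0) = (-11, 2, 9)
  D4: (-10, 1, 9) + (-1, 0, 1) = (-11, 1, 10)
  D5: (-10, 1, 9) + (0, -1, 1) = (-10, 0, 10)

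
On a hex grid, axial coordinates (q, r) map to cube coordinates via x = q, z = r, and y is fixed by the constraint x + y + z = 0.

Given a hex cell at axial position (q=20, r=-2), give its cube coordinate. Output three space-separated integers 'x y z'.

Answer: 20 -18 -2

Derivation:
x = q = 20
z = r = -2
y = -x - z = -(20) - (-2) = -18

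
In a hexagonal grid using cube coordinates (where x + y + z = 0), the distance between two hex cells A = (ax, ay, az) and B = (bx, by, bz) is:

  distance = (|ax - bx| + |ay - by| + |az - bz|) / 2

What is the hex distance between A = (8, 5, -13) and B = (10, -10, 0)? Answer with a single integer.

|ax - bx| = |8 - 10| = 2
|ay - by| = |5 - (-10)| = 15
|az - bz| = |-13 - 0| = 13
distance = (2 + 15 + 13) / 2 = 30 / 2 = 15

Answer: 15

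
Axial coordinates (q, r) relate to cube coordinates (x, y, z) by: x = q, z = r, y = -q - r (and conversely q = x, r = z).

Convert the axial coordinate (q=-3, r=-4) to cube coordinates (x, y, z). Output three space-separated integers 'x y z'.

Answer: -3 7 -4

Derivation:
x = q = -3
z = r = -4
y = -x - z = -(-3) - (-4) = 7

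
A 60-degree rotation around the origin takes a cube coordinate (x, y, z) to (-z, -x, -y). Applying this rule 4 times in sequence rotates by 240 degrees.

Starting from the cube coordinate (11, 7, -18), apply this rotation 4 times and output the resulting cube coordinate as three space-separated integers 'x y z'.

Answer: -18 11 7

Derivation:
Start: (11, 7, -18)
Step 1: (11, 7, -18) -> (-(-18), -(11), -(7)) = (18, -11, -7)
Step 2: (18, -11, -7) -> (-(-7), -(18), -(-11)) = (7, -18, 11)
Step 3: (7, -18, 11) -> (-(11), -(7), -(-18)) = (-11, -7, 18)
Step 4: (-11, -7, 18) -> (-(18), -(-11), -(-7)) = (-18, 11, 7)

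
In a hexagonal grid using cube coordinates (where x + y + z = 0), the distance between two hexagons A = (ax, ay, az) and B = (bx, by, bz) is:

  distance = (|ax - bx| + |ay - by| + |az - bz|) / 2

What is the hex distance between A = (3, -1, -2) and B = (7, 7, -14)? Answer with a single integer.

|ax - bx| = |3 - 7| = 4
|ay - by| = |-1 - 7| = 8
|az - bz| = |-2 - (-14)| = 12
distance = (4 + 8 + 12) / 2 = 24 / 2 = 12

Answer: 12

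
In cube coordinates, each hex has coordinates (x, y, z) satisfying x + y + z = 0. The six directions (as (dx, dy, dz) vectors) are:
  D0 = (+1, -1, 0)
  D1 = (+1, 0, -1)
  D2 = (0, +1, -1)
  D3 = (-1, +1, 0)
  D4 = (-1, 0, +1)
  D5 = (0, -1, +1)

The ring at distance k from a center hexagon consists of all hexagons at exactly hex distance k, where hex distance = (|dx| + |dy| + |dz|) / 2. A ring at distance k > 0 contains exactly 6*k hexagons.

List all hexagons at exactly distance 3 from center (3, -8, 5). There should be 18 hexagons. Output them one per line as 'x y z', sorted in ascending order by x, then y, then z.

Walk ring at distance 3 from (3, -8, 5):
Start at center + D4*3 = (0, -8, 8)
  hex 0: (0, -8, 8)
  hex 1: (1, -9, 8)
  hex 2: (2, -10, 8)
  hex 3: (3, -11, 8)
  hex 4: (4, -11, 7)
  hex 5: (5, -11, 6)
  hex 6: (6, -11, 5)
  hex 7: (6, -10, 4)
  hex 8: (6, -9, 3)
  hex 9: (6, -8, 2)
  hex 10: (5, -7, 2)
  hex 11: (4, -6, 2)
  hex 12: (3, -5, 2)
  hex 13: (2, -5, 3)
  hex 14: (1, -5, 4)
  hex 15: (0, -5, 5)
  hex 16: (0, -6, 6)
  hex 17: (0, -7, 7)
Sorted: 18 hexes.

Answer: 0 -8 8
0 -7 7
0 -6 6
0 -5 5
1 -9 8
1 -5 4
2 -10 8
2 -5 3
3 -11 8
3 -5 2
4 -11 7
4 -6 2
5 -11 6
5 -7 2
6 -11 5
6 -10 4
6 -9 3
6 -8 2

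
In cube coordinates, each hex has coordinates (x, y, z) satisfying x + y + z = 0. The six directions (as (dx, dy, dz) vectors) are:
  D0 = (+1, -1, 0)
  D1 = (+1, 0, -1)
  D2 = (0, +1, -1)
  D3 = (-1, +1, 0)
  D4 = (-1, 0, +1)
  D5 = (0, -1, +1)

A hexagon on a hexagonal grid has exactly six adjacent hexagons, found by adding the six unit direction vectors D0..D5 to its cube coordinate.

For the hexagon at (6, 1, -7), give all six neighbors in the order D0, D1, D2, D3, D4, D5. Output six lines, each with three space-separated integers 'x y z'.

Answer: 7 0 -7
7 1 -8
6 2 -8
5 2 -7
5 1 -6
6 0 -6

Derivation:
Center: (6, 1, -7). Add each direction:
  D0: (6, 1, -7) + (1, -1, 0) = (7, 0, -7)
  D1: (6, 1, -7) + (1, 0, -1) = (7, 1, -8)
  D2: (6, 1, -7) + (0, 1, -1) = (6, 2, -8)
  D3: (6, 1, -7) + (-1, 1, 0) = (5, 2, -7)
  D4: (6, 1, -7) + (-1, 0, 1) = (5, 1, -6)
  D5: (6, 1, -7) + (0, -1, 1) = (6, 0, -6)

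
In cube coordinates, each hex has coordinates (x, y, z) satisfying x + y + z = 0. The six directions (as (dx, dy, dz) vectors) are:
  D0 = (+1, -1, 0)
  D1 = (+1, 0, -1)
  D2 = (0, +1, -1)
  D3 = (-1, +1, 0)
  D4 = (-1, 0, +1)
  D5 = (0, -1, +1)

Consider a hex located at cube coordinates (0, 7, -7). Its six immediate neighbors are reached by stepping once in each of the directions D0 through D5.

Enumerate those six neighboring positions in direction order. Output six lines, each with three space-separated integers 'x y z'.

Answer: 1 6 -7
1 7 -8
0 8 -8
-1 8 -7
-1 7 -6
0 6 -6

Derivation:
Center: (0, 7, -7). Add each direction:
  D0: (0, 7, -7) + (1, -1, 0) = (1, 6, -7)
  D1: (0, 7, -7) + (1, 0, -1) = (1, 7, -8)
  D2: (0, 7, -7) + (0, 1, -1) = (0, 8, -8)
  D3: (0, 7, -7) + (-1, 1, 0) = (-1, 8, -7)
  D4: (0, 7, -7) + (-1, 0, 1) = (-1, 7, -6)
  D5: (0, 7, -7) + (0, -1, 1) = (0, 6, -6)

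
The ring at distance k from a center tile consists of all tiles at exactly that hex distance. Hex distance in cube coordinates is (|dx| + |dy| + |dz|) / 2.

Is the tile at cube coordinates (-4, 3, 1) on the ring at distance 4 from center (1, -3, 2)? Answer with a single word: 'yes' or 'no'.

Answer: no

Derivation:
|px - cx| = |-4 - 1| = 5
|py - cy| = |3 - (-3)| = 6
|pz - cz| = |1 - 2| = 1
distance = (5+6+1)/2 = 12/2 = 6
radius = 4; distance != radius -> no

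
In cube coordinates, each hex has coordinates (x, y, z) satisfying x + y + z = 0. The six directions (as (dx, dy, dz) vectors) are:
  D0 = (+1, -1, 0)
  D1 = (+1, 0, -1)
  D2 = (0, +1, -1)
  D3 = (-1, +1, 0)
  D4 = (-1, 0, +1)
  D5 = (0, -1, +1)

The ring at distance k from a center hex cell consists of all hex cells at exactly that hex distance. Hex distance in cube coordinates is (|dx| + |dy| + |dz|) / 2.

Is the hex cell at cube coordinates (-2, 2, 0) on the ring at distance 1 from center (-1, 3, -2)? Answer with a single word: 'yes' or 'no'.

Answer: no

Derivation:
|px - cx| = |-2 - (-1)| = 1
|py - cy| = |2 - 3| = 1
|pz - cz| = |0 - (-2)| = 2
distance = (1+1+2)/2 = 4/2 = 2
radius = 1; distance != radius -> no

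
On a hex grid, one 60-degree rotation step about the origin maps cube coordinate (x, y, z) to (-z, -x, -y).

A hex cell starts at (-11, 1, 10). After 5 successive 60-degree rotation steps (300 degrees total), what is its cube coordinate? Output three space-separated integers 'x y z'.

Start: (-11, 1, 10)
Step 1: (-11, 1, 10) -> (-(10), -(-11), -(1)) = (-10, 11, -1)
Step 2: (-10, 11, -1) -> (-(-1), -(-10), -(11)) = (1, 10, -11)
Step 3: (1, 10, -11) -> (-(-11), -(1), -(10)) = (11, -1, -10)
Step 4: (11, -1, -10) -> (-(-10), -(11), -(-1)) = (10, -11, 1)
Step 5: (10, -11, 1) -> (-(1), -(10), -(-11)) = (-1, -10, 11)

Answer: -1 -10 11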